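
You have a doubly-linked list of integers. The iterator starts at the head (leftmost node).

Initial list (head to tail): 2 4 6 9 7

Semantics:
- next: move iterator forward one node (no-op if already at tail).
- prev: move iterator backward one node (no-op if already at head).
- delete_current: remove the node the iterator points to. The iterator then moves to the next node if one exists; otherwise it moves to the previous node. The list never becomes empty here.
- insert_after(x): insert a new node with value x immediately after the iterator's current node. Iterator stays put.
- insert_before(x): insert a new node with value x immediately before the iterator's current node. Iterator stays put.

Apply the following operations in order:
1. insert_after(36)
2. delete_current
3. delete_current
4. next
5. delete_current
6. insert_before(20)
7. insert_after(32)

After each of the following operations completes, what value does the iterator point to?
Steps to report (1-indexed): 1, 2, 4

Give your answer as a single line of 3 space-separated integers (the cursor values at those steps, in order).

After 1 (insert_after(36)): list=[2, 36, 4, 6, 9, 7] cursor@2
After 2 (delete_current): list=[36, 4, 6, 9, 7] cursor@36
After 3 (delete_current): list=[4, 6, 9, 7] cursor@4
After 4 (next): list=[4, 6, 9, 7] cursor@6
After 5 (delete_current): list=[4, 9, 7] cursor@9
After 6 (insert_before(20)): list=[4, 20, 9, 7] cursor@9
After 7 (insert_after(32)): list=[4, 20, 9, 32, 7] cursor@9

Answer: 2 36 6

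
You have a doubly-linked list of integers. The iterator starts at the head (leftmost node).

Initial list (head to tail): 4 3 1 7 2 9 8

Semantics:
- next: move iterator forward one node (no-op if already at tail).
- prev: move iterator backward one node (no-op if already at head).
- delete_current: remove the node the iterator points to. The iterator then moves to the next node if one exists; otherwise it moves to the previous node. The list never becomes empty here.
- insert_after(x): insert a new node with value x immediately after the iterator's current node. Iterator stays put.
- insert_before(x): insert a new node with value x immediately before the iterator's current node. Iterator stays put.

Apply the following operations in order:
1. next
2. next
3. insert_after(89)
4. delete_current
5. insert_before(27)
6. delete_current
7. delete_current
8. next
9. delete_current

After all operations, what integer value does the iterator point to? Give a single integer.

Answer: 8

Derivation:
After 1 (next): list=[4, 3, 1, 7, 2, 9, 8] cursor@3
After 2 (next): list=[4, 3, 1, 7, 2, 9, 8] cursor@1
After 3 (insert_after(89)): list=[4, 3, 1, 89, 7, 2, 9, 8] cursor@1
After 4 (delete_current): list=[4, 3, 89, 7, 2, 9, 8] cursor@89
After 5 (insert_before(27)): list=[4, 3, 27, 89, 7, 2, 9, 8] cursor@89
After 6 (delete_current): list=[4, 3, 27, 7, 2, 9, 8] cursor@7
After 7 (delete_current): list=[4, 3, 27, 2, 9, 8] cursor@2
After 8 (next): list=[4, 3, 27, 2, 9, 8] cursor@9
After 9 (delete_current): list=[4, 3, 27, 2, 8] cursor@8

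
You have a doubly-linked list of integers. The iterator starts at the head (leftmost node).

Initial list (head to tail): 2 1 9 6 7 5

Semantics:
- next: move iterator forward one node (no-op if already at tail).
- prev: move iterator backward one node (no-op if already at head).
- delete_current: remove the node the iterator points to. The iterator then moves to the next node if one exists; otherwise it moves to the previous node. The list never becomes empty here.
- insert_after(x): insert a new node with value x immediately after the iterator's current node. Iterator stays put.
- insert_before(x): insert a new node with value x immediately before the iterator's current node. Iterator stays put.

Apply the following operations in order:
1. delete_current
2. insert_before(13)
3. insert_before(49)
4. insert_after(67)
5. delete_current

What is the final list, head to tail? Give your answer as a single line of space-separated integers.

After 1 (delete_current): list=[1, 9, 6, 7, 5] cursor@1
After 2 (insert_before(13)): list=[13, 1, 9, 6, 7, 5] cursor@1
After 3 (insert_before(49)): list=[13, 49, 1, 9, 6, 7, 5] cursor@1
After 4 (insert_after(67)): list=[13, 49, 1, 67, 9, 6, 7, 5] cursor@1
After 5 (delete_current): list=[13, 49, 67, 9, 6, 7, 5] cursor@67

Answer: 13 49 67 9 6 7 5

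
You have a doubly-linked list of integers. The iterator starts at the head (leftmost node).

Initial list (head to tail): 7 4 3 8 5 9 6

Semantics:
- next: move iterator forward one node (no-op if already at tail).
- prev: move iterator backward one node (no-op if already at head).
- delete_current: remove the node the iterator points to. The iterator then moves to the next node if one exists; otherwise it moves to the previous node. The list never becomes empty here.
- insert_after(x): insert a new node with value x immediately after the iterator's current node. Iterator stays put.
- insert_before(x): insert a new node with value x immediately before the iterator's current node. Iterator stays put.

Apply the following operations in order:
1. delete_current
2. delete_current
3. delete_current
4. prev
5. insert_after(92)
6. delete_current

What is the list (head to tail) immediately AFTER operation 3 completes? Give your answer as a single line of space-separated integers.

Answer: 8 5 9 6

Derivation:
After 1 (delete_current): list=[4, 3, 8, 5, 9, 6] cursor@4
After 2 (delete_current): list=[3, 8, 5, 9, 6] cursor@3
After 3 (delete_current): list=[8, 5, 9, 6] cursor@8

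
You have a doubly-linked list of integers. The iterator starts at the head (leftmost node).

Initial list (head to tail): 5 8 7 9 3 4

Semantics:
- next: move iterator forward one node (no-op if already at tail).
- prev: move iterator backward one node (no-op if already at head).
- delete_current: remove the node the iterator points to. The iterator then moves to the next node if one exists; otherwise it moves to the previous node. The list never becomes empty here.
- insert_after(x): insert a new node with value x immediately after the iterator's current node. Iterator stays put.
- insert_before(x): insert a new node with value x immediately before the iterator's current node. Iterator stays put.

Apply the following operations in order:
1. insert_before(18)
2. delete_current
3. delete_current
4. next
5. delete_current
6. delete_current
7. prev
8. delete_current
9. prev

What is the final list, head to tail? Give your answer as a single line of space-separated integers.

After 1 (insert_before(18)): list=[18, 5, 8, 7, 9, 3, 4] cursor@5
After 2 (delete_current): list=[18, 8, 7, 9, 3, 4] cursor@8
After 3 (delete_current): list=[18, 7, 9, 3, 4] cursor@7
After 4 (next): list=[18, 7, 9, 3, 4] cursor@9
After 5 (delete_current): list=[18, 7, 3, 4] cursor@3
After 6 (delete_current): list=[18, 7, 4] cursor@4
After 7 (prev): list=[18, 7, 4] cursor@7
After 8 (delete_current): list=[18, 4] cursor@4
After 9 (prev): list=[18, 4] cursor@18

Answer: 18 4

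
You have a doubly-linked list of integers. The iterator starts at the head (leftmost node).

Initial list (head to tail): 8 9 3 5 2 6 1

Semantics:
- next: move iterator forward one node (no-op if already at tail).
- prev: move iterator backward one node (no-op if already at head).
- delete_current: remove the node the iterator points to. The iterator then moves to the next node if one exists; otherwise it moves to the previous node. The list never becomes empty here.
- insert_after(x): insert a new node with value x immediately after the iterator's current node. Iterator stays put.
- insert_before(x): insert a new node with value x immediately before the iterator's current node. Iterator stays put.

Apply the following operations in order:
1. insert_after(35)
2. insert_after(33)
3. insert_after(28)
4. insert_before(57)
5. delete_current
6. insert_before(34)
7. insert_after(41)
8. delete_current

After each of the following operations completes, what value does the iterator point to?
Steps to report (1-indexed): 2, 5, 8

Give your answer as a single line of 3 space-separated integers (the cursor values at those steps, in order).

After 1 (insert_after(35)): list=[8, 35, 9, 3, 5, 2, 6, 1] cursor@8
After 2 (insert_after(33)): list=[8, 33, 35, 9, 3, 5, 2, 6, 1] cursor@8
After 3 (insert_after(28)): list=[8, 28, 33, 35, 9, 3, 5, 2, 6, 1] cursor@8
After 4 (insert_before(57)): list=[57, 8, 28, 33, 35, 9, 3, 5, 2, 6, 1] cursor@8
After 5 (delete_current): list=[57, 28, 33, 35, 9, 3, 5, 2, 6, 1] cursor@28
After 6 (insert_before(34)): list=[57, 34, 28, 33, 35, 9, 3, 5, 2, 6, 1] cursor@28
After 7 (insert_after(41)): list=[57, 34, 28, 41, 33, 35, 9, 3, 5, 2, 6, 1] cursor@28
After 8 (delete_current): list=[57, 34, 41, 33, 35, 9, 3, 5, 2, 6, 1] cursor@41

Answer: 8 28 41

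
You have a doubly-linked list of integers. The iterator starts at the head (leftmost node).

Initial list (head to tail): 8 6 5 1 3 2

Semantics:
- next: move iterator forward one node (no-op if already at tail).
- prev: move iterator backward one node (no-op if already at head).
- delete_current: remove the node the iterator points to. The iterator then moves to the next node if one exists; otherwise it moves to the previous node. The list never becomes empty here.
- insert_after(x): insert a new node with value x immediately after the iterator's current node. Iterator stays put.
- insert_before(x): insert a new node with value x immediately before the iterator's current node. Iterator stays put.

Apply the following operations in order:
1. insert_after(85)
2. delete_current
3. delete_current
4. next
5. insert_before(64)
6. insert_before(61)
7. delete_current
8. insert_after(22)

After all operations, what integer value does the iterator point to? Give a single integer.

After 1 (insert_after(85)): list=[8, 85, 6, 5, 1, 3, 2] cursor@8
After 2 (delete_current): list=[85, 6, 5, 1, 3, 2] cursor@85
After 3 (delete_current): list=[6, 5, 1, 3, 2] cursor@6
After 4 (next): list=[6, 5, 1, 3, 2] cursor@5
After 5 (insert_before(64)): list=[6, 64, 5, 1, 3, 2] cursor@5
After 6 (insert_before(61)): list=[6, 64, 61, 5, 1, 3, 2] cursor@5
After 7 (delete_current): list=[6, 64, 61, 1, 3, 2] cursor@1
After 8 (insert_after(22)): list=[6, 64, 61, 1, 22, 3, 2] cursor@1

Answer: 1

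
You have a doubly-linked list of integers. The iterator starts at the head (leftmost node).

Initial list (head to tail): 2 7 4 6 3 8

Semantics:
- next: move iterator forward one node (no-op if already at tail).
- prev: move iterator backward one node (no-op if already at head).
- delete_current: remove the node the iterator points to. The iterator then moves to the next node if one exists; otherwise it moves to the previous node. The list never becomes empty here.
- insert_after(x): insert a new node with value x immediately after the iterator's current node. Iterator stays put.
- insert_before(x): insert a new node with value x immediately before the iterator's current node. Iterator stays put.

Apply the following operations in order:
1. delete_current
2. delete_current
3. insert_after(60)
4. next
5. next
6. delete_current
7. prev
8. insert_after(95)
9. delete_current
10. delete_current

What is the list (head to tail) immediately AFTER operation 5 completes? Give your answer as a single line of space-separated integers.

After 1 (delete_current): list=[7, 4, 6, 3, 8] cursor@7
After 2 (delete_current): list=[4, 6, 3, 8] cursor@4
After 3 (insert_after(60)): list=[4, 60, 6, 3, 8] cursor@4
After 4 (next): list=[4, 60, 6, 3, 8] cursor@60
After 5 (next): list=[4, 60, 6, 3, 8] cursor@6

Answer: 4 60 6 3 8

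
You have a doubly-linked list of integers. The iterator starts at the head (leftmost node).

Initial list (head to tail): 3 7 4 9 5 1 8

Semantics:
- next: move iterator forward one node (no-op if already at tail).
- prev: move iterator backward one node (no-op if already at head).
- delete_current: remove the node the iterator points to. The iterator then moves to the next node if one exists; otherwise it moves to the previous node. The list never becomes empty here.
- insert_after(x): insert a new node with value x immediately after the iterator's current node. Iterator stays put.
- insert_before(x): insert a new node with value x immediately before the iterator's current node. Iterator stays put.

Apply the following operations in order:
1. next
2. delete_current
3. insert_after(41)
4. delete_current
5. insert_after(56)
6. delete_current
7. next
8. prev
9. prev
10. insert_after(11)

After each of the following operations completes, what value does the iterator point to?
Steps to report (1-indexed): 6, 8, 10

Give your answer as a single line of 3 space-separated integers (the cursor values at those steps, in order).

After 1 (next): list=[3, 7, 4, 9, 5, 1, 8] cursor@7
After 2 (delete_current): list=[3, 4, 9, 5, 1, 8] cursor@4
After 3 (insert_after(41)): list=[3, 4, 41, 9, 5, 1, 8] cursor@4
After 4 (delete_current): list=[3, 41, 9, 5, 1, 8] cursor@41
After 5 (insert_after(56)): list=[3, 41, 56, 9, 5, 1, 8] cursor@41
After 6 (delete_current): list=[3, 56, 9, 5, 1, 8] cursor@56
After 7 (next): list=[3, 56, 9, 5, 1, 8] cursor@9
After 8 (prev): list=[3, 56, 9, 5, 1, 8] cursor@56
After 9 (prev): list=[3, 56, 9, 5, 1, 8] cursor@3
After 10 (insert_after(11)): list=[3, 11, 56, 9, 5, 1, 8] cursor@3

Answer: 56 56 3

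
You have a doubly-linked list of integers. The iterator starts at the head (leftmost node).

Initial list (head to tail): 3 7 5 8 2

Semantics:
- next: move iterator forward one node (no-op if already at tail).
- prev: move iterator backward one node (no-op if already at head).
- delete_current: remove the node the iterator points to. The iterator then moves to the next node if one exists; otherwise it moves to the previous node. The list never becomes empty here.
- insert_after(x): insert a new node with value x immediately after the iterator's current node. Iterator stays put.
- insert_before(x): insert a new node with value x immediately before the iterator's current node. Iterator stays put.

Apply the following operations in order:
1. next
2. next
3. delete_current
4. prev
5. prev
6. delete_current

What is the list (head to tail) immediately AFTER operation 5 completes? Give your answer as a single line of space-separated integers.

Answer: 3 7 8 2

Derivation:
After 1 (next): list=[3, 7, 5, 8, 2] cursor@7
After 2 (next): list=[3, 7, 5, 8, 2] cursor@5
After 3 (delete_current): list=[3, 7, 8, 2] cursor@8
After 4 (prev): list=[3, 7, 8, 2] cursor@7
After 5 (prev): list=[3, 7, 8, 2] cursor@3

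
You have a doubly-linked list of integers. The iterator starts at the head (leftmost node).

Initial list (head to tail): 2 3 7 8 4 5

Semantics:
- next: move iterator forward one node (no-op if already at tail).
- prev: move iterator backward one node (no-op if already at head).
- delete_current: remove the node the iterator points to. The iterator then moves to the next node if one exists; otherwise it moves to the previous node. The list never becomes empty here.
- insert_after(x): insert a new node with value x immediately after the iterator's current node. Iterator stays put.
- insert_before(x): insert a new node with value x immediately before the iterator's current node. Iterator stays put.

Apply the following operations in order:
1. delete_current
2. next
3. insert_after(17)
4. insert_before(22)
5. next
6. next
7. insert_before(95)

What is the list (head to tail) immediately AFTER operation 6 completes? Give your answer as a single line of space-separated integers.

Answer: 3 22 7 17 8 4 5

Derivation:
After 1 (delete_current): list=[3, 7, 8, 4, 5] cursor@3
After 2 (next): list=[3, 7, 8, 4, 5] cursor@7
After 3 (insert_after(17)): list=[3, 7, 17, 8, 4, 5] cursor@7
After 4 (insert_before(22)): list=[3, 22, 7, 17, 8, 4, 5] cursor@7
After 5 (next): list=[3, 22, 7, 17, 8, 4, 5] cursor@17
After 6 (next): list=[3, 22, 7, 17, 8, 4, 5] cursor@8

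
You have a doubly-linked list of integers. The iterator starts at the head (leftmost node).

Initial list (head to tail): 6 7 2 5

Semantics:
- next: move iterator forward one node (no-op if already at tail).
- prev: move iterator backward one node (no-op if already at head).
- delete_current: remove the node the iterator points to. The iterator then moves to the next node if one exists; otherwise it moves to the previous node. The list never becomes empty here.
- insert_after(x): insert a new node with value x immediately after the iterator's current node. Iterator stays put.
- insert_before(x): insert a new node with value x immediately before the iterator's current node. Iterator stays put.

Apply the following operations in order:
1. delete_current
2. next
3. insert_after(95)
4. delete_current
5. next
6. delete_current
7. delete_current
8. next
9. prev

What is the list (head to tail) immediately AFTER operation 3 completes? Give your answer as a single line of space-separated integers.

After 1 (delete_current): list=[7, 2, 5] cursor@7
After 2 (next): list=[7, 2, 5] cursor@2
After 3 (insert_after(95)): list=[7, 2, 95, 5] cursor@2

Answer: 7 2 95 5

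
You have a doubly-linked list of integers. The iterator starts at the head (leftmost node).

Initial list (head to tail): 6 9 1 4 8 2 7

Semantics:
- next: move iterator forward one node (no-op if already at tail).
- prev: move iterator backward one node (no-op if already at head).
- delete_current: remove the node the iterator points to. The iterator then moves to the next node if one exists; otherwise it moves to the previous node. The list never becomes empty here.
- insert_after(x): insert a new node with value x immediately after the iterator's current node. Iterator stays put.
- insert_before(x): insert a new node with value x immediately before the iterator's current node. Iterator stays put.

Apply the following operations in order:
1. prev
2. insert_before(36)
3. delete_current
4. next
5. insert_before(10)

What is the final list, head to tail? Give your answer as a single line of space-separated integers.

After 1 (prev): list=[6, 9, 1, 4, 8, 2, 7] cursor@6
After 2 (insert_before(36)): list=[36, 6, 9, 1, 4, 8, 2, 7] cursor@6
After 3 (delete_current): list=[36, 9, 1, 4, 8, 2, 7] cursor@9
After 4 (next): list=[36, 9, 1, 4, 8, 2, 7] cursor@1
After 5 (insert_before(10)): list=[36, 9, 10, 1, 4, 8, 2, 7] cursor@1

Answer: 36 9 10 1 4 8 2 7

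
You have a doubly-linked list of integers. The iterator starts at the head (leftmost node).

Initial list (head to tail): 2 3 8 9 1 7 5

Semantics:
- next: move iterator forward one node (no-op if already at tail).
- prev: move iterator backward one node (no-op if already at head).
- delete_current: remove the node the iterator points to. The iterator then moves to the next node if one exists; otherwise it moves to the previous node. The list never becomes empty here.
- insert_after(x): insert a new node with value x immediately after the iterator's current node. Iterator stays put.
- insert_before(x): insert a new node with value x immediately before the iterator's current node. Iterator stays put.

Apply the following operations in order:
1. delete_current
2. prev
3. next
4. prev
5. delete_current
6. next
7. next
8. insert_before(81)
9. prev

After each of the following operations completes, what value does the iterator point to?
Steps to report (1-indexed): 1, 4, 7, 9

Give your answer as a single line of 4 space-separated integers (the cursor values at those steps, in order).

Answer: 3 3 1 81

Derivation:
After 1 (delete_current): list=[3, 8, 9, 1, 7, 5] cursor@3
After 2 (prev): list=[3, 8, 9, 1, 7, 5] cursor@3
After 3 (next): list=[3, 8, 9, 1, 7, 5] cursor@8
After 4 (prev): list=[3, 8, 9, 1, 7, 5] cursor@3
After 5 (delete_current): list=[8, 9, 1, 7, 5] cursor@8
After 6 (next): list=[8, 9, 1, 7, 5] cursor@9
After 7 (next): list=[8, 9, 1, 7, 5] cursor@1
After 8 (insert_before(81)): list=[8, 9, 81, 1, 7, 5] cursor@1
After 9 (prev): list=[8, 9, 81, 1, 7, 5] cursor@81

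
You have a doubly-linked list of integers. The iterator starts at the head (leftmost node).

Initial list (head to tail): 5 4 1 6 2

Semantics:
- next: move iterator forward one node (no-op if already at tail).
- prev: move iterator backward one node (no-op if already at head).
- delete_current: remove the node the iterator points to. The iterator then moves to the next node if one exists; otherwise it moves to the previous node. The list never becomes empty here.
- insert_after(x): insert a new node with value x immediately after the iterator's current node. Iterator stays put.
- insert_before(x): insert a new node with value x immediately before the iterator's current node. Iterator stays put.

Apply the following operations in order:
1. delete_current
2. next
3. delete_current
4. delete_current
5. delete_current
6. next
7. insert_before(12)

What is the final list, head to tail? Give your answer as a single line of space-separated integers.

After 1 (delete_current): list=[4, 1, 6, 2] cursor@4
After 2 (next): list=[4, 1, 6, 2] cursor@1
After 3 (delete_current): list=[4, 6, 2] cursor@6
After 4 (delete_current): list=[4, 2] cursor@2
After 5 (delete_current): list=[4] cursor@4
After 6 (next): list=[4] cursor@4
After 7 (insert_before(12)): list=[12, 4] cursor@4

Answer: 12 4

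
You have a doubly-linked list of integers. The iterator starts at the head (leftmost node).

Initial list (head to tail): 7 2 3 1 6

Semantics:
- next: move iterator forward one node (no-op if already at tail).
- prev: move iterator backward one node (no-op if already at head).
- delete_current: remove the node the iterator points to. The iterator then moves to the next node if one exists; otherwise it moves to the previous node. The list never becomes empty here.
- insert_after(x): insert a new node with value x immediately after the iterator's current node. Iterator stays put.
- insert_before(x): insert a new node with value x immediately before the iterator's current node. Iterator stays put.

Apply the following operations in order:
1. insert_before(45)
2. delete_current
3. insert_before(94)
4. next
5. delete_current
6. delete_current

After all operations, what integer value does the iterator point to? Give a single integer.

Answer: 6

Derivation:
After 1 (insert_before(45)): list=[45, 7, 2, 3, 1, 6] cursor@7
After 2 (delete_current): list=[45, 2, 3, 1, 6] cursor@2
After 3 (insert_before(94)): list=[45, 94, 2, 3, 1, 6] cursor@2
After 4 (next): list=[45, 94, 2, 3, 1, 6] cursor@3
After 5 (delete_current): list=[45, 94, 2, 1, 6] cursor@1
After 6 (delete_current): list=[45, 94, 2, 6] cursor@6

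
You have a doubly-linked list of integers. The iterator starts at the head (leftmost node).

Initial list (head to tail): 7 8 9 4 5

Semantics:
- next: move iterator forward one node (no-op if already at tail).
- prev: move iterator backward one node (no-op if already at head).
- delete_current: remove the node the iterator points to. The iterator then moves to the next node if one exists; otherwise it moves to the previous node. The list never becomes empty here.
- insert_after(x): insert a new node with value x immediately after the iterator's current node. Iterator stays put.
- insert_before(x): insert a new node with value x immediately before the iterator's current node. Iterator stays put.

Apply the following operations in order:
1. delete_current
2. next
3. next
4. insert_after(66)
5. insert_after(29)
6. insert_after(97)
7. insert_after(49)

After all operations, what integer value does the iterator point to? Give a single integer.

After 1 (delete_current): list=[8, 9, 4, 5] cursor@8
After 2 (next): list=[8, 9, 4, 5] cursor@9
After 3 (next): list=[8, 9, 4, 5] cursor@4
After 4 (insert_after(66)): list=[8, 9, 4, 66, 5] cursor@4
After 5 (insert_after(29)): list=[8, 9, 4, 29, 66, 5] cursor@4
After 6 (insert_after(97)): list=[8, 9, 4, 97, 29, 66, 5] cursor@4
After 7 (insert_after(49)): list=[8, 9, 4, 49, 97, 29, 66, 5] cursor@4

Answer: 4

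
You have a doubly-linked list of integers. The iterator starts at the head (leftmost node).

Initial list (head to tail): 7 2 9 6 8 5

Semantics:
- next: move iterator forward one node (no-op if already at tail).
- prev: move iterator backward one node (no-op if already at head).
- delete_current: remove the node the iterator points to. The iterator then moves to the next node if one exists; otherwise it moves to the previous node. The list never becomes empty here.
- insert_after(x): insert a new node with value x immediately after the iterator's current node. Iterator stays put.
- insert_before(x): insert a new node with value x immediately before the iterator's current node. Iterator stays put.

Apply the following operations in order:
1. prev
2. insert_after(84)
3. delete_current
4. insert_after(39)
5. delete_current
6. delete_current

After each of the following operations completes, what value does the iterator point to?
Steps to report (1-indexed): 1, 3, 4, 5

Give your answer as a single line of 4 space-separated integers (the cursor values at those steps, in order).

Answer: 7 84 84 39

Derivation:
After 1 (prev): list=[7, 2, 9, 6, 8, 5] cursor@7
After 2 (insert_after(84)): list=[7, 84, 2, 9, 6, 8, 5] cursor@7
After 3 (delete_current): list=[84, 2, 9, 6, 8, 5] cursor@84
After 4 (insert_after(39)): list=[84, 39, 2, 9, 6, 8, 5] cursor@84
After 5 (delete_current): list=[39, 2, 9, 6, 8, 5] cursor@39
After 6 (delete_current): list=[2, 9, 6, 8, 5] cursor@2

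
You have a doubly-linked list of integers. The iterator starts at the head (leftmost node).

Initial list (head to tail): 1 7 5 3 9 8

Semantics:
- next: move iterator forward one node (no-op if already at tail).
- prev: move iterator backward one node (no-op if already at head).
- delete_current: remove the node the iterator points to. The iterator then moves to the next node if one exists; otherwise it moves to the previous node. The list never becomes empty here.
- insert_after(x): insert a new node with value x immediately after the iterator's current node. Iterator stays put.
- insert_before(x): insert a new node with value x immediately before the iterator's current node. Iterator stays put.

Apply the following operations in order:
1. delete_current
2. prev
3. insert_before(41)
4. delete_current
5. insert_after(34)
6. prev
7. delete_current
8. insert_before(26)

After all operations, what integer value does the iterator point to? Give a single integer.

After 1 (delete_current): list=[7, 5, 3, 9, 8] cursor@7
After 2 (prev): list=[7, 5, 3, 9, 8] cursor@7
After 3 (insert_before(41)): list=[41, 7, 5, 3, 9, 8] cursor@7
After 4 (delete_current): list=[41, 5, 3, 9, 8] cursor@5
After 5 (insert_after(34)): list=[41, 5, 34, 3, 9, 8] cursor@5
After 6 (prev): list=[41, 5, 34, 3, 9, 8] cursor@41
After 7 (delete_current): list=[5, 34, 3, 9, 8] cursor@5
After 8 (insert_before(26)): list=[26, 5, 34, 3, 9, 8] cursor@5

Answer: 5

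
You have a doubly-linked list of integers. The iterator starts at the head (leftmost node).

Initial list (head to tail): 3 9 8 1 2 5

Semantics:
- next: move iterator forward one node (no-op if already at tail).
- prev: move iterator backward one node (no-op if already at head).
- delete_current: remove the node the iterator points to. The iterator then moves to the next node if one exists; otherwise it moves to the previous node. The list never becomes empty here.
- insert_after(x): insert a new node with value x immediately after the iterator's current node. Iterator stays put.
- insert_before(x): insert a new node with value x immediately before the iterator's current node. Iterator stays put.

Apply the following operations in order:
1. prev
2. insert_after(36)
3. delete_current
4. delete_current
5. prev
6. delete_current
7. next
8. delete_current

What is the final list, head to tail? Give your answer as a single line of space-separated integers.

After 1 (prev): list=[3, 9, 8, 1, 2, 5] cursor@3
After 2 (insert_after(36)): list=[3, 36, 9, 8, 1, 2, 5] cursor@3
After 3 (delete_current): list=[36, 9, 8, 1, 2, 5] cursor@36
After 4 (delete_current): list=[9, 8, 1, 2, 5] cursor@9
After 5 (prev): list=[9, 8, 1, 2, 5] cursor@9
After 6 (delete_current): list=[8, 1, 2, 5] cursor@8
After 7 (next): list=[8, 1, 2, 5] cursor@1
After 8 (delete_current): list=[8, 2, 5] cursor@2

Answer: 8 2 5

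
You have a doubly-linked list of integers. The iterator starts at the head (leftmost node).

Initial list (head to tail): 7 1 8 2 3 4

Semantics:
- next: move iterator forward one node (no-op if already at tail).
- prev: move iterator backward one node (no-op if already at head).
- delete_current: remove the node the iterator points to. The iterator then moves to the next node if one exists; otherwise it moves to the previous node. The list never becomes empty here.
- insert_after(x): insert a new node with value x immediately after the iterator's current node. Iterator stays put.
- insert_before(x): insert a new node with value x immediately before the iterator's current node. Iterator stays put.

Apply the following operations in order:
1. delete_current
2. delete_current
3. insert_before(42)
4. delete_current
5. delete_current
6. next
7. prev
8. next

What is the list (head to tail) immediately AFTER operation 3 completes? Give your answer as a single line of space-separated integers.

After 1 (delete_current): list=[1, 8, 2, 3, 4] cursor@1
After 2 (delete_current): list=[8, 2, 3, 4] cursor@8
After 3 (insert_before(42)): list=[42, 8, 2, 3, 4] cursor@8

Answer: 42 8 2 3 4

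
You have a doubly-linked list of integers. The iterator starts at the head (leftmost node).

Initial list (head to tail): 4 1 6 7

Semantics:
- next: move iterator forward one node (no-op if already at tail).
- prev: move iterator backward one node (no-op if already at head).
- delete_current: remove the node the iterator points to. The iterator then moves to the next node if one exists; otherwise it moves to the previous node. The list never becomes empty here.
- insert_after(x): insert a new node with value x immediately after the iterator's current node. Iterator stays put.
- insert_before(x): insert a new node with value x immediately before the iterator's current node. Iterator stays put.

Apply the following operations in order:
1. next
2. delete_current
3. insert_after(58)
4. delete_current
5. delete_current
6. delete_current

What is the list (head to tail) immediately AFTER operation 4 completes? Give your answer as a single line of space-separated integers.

Answer: 4 58 7

Derivation:
After 1 (next): list=[4, 1, 6, 7] cursor@1
After 2 (delete_current): list=[4, 6, 7] cursor@6
After 3 (insert_after(58)): list=[4, 6, 58, 7] cursor@6
After 4 (delete_current): list=[4, 58, 7] cursor@58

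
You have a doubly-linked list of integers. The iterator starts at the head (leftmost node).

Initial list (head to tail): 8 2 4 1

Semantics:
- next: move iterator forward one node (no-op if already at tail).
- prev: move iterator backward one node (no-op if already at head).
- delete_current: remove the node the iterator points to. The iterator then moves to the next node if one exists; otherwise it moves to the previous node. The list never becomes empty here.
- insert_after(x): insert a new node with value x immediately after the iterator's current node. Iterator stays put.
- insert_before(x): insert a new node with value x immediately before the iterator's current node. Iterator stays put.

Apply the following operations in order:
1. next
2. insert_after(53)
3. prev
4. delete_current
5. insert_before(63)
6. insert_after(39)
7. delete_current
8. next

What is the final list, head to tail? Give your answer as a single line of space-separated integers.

Answer: 63 39 53 4 1

Derivation:
After 1 (next): list=[8, 2, 4, 1] cursor@2
After 2 (insert_after(53)): list=[8, 2, 53, 4, 1] cursor@2
After 3 (prev): list=[8, 2, 53, 4, 1] cursor@8
After 4 (delete_current): list=[2, 53, 4, 1] cursor@2
After 5 (insert_before(63)): list=[63, 2, 53, 4, 1] cursor@2
After 6 (insert_after(39)): list=[63, 2, 39, 53, 4, 1] cursor@2
After 7 (delete_current): list=[63, 39, 53, 4, 1] cursor@39
After 8 (next): list=[63, 39, 53, 4, 1] cursor@53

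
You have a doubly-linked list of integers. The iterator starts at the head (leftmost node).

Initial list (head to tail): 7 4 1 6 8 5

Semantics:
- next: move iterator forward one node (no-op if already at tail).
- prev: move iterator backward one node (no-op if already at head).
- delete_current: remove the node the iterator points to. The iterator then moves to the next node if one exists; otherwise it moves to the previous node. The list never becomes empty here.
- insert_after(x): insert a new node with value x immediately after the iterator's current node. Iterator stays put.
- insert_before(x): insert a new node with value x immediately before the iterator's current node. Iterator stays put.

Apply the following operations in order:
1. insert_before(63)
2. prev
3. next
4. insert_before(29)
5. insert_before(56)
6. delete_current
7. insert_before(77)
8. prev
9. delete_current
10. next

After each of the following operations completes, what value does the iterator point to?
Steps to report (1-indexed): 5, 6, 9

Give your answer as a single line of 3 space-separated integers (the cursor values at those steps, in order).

Answer: 7 4 4

Derivation:
After 1 (insert_before(63)): list=[63, 7, 4, 1, 6, 8, 5] cursor@7
After 2 (prev): list=[63, 7, 4, 1, 6, 8, 5] cursor@63
After 3 (next): list=[63, 7, 4, 1, 6, 8, 5] cursor@7
After 4 (insert_before(29)): list=[63, 29, 7, 4, 1, 6, 8, 5] cursor@7
After 5 (insert_before(56)): list=[63, 29, 56, 7, 4, 1, 6, 8, 5] cursor@7
After 6 (delete_current): list=[63, 29, 56, 4, 1, 6, 8, 5] cursor@4
After 7 (insert_before(77)): list=[63, 29, 56, 77, 4, 1, 6, 8, 5] cursor@4
After 8 (prev): list=[63, 29, 56, 77, 4, 1, 6, 8, 5] cursor@77
After 9 (delete_current): list=[63, 29, 56, 4, 1, 6, 8, 5] cursor@4
After 10 (next): list=[63, 29, 56, 4, 1, 6, 8, 5] cursor@1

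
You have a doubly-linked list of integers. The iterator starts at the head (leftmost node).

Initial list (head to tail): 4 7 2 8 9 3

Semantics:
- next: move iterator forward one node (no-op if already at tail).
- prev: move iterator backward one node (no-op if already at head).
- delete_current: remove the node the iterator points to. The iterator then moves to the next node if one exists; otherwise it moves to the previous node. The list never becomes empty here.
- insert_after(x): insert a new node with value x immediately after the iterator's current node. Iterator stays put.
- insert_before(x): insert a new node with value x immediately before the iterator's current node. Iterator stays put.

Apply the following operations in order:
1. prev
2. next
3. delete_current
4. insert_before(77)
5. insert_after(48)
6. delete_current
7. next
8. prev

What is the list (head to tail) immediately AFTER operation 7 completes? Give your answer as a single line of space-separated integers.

Answer: 4 77 48 8 9 3

Derivation:
After 1 (prev): list=[4, 7, 2, 8, 9, 3] cursor@4
After 2 (next): list=[4, 7, 2, 8, 9, 3] cursor@7
After 3 (delete_current): list=[4, 2, 8, 9, 3] cursor@2
After 4 (insert_before(77)): list=[4, 77, 2, 8, 9, 3] cursor@2
After 5 (insert_after(48)): list=[4, 77, 2, 48, 8, 9, 3] cursor@2
After 6 (delete_current): list=[4, 77, 48, 8, 9, 3] cursor@48
After 7 (next): list=[4, 77, 48, 8, 9, 3] cursor@8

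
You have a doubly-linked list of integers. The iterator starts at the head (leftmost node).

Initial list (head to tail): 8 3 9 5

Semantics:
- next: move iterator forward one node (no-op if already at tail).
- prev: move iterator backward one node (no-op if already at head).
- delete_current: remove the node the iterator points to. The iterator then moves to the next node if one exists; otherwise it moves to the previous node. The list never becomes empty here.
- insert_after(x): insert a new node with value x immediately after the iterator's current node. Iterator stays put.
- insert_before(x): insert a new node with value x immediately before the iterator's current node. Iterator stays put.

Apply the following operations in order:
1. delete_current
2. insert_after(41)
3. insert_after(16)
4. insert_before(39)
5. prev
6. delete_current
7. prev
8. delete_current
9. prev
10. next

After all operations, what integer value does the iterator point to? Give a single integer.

Answer: 41

Derivation:
After 1 (delete_current): list=[3, 9, 5] cursor@3
After 2 (insert_after(41)): list=[3, 41, 9, 5] cursor@3
After 3 (insert_after(16)): list=[3, 16, 41, 9, 5] cursor@3
After 4 (insert_before(39)): list=[39, 3, 16, 41, 9, 5] cursor@3
After 5 (prev): list=[39, 3, 16, 41, 9, 5] cursor@39
After 6 (delete_current): list=[3, 16, 41, 9, 5] cursor@3
After 7 (prev): list=[3, 16, 41, 9, 5] cursor@3
After 8 (delete_current): list=[16, 41, 9, 5] cursor@16
After 9 (prev): list=[16, 41, 9, 5] cursor@16
After 10 (next): list=[16, 41, 9, 5] cursor@41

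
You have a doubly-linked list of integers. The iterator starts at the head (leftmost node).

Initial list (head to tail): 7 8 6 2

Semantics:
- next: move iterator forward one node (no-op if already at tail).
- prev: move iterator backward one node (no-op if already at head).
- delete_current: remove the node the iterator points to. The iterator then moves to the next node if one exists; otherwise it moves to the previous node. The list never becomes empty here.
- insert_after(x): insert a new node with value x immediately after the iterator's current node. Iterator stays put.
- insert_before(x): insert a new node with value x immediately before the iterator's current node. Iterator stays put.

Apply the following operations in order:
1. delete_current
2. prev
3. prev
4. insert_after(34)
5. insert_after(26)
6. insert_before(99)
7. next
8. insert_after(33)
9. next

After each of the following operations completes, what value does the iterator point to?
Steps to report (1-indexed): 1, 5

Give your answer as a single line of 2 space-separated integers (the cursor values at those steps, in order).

Answer: 8 8

Derivation:
After 1 (delete_current): list=[8, 6, 2] cursor@8
After 2 (prev): list=[8, 6, 2] cursor@8
After 3 (prev): list=[8, 6, 2] cursor@8
After 4 (insert_after(34)): list=[8, 34, 6, 2] cursor@8
After 5 (insert_after(26)): list=[8, 26, 34, 6, 2] cursor@8
After 6 (insert_before(99)): list=[99, 8, 26, 34, 6, 2] cursor@8
After 7 (next): list=[99, 8, 26, 34, 6, 2] cursor@26
After 8 (insert_after(33)): list=[99, 8, 26, 33, 34, 6, 2] cursor@26
After 9 (next): list=[99, 8, 26, 33, 34, 6, 2] cursor@33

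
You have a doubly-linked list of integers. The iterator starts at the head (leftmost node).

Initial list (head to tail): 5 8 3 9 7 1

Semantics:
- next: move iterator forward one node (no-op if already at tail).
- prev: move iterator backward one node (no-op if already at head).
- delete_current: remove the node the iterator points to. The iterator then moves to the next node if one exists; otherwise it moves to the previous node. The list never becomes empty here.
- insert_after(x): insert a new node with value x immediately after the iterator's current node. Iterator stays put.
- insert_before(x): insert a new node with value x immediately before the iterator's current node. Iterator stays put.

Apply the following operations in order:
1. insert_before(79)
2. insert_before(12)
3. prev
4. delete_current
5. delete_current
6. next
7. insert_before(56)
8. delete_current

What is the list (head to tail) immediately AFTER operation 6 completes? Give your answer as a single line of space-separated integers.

Answer: 79 8 3 9 7 1

Derivation:
After 1 (insert_before(79)): list=[79, 5, 8, 3, 9, 7, 1] cursor@5
After 2 (insert_before(12)): list=[79, 12, 5, 8, 3, 9, 7, 1] cursor@5
After 3 (prev): list=[79, 12, 5, 8, 3, 9, 7, 1] cursor@12
After 4 (delete_current): list=[79, 5, 8, 3, 9, 7, 1] cursor@5
After 5 (delete_current): list=[79, 8, 3, 9, 7, 1] cursor@8
After 6 (next): list=[79, 8, 3, 9, 7, 1] cursor@3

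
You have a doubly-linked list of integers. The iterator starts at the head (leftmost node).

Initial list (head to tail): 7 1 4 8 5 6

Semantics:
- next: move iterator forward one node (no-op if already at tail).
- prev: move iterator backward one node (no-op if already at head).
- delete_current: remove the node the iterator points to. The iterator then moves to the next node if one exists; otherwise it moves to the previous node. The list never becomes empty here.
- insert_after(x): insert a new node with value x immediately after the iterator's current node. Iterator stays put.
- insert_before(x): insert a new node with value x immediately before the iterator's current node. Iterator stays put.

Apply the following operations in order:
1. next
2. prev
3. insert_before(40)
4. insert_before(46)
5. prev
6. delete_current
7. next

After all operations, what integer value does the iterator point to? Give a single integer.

After 1 (next): list=[7, 1, 4, 8, 5, 6] cursor@1
After 2 (prev): list=[7, 1, 4, 8, 5, 6] cursor@7
After 3 (insert_before(40)): list=[40, 7, 1, 4, 8, 5, 6] cursor@7
After 4 (insert_before(46)): list=[40, 46, 7, 1, 4, 8, 5, 6] cursor@7
After 5 (prev): list=[40, 46, 7, 1, 4, 8, 5, 6] cursor@46
After 6 (delete_current): list=[40, 7, 1, 4, 8, 5, 6] cursor@7
After 7 (next): list=[40, 7, 1, 4, 8, 5, 6] cursor@1

Answer: 1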